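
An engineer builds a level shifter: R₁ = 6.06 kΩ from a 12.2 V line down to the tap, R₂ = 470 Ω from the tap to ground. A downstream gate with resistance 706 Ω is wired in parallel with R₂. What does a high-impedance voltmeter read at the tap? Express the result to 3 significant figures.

The load sits in parallel with R₂: R₂‖R_L = (470 × 706) / (470 + 706) = 282.2 Ω.
V_out = 12.2 × 282.2 / (6060 + 282.2) = 12.2 × 282.2/6342 = 0.543 V.

V_out ≈ 0.543 V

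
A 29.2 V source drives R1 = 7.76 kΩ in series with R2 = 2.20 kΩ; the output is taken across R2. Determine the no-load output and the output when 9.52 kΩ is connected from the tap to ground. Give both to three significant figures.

Unloaded: 6.45 V; loaded: 5.47 V

Open-circuit: V = 29.2 × 2.20/(7.76 + 2.20) = 6.45 V.
With the load, R2 becomes R2‖R_L = 1.787 kΩ, so V = 29.2 × 1.787/9.547 = 5.47 V.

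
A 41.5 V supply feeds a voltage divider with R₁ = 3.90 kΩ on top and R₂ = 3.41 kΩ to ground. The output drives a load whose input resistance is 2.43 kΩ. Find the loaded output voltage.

V_out ≈ 11.1 V

The load sits in parallel with R₂: R₂‖R_L = (3.41 × 2.43) / (3.41 + 2.43) = 1.419 kΩ.
V_out = 41.5 × 1.419 / (3.90 + 1.419) = 41.5 × 1.419/5.319 = 11.1 V.
(Unloaded it would have been 19.4 V.)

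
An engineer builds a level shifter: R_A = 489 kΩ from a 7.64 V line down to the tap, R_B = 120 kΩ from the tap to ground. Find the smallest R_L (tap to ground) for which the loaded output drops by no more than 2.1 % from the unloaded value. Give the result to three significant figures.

R_L(min) ≈ 4.49 MΩ

Output resistance R_th = R_A‖R_B = (489 × 120)/609.0 = 96.35 kΩ.
The fractional drop is R_th/(R_th + R_L); requiring this ≤ 0.0210 gives R_L ≥ R_th(1/0.0210 − 1) = 96.35 × 46.62 = 4.49 MΩ.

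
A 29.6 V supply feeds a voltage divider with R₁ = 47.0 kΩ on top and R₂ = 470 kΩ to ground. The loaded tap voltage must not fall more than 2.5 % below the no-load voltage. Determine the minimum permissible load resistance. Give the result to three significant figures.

Output resistance R_th = R₁‖R₂ = (47.0 × 470)/517.0 = 42.73 kΩ.
The fractional drop is R_th/(R_th + R_L); requiring this ≤ 0.0250 gives R_L ≥ R_th(1/0.0250 − 1) = 42.73 × 39.00 = 1.67 MΩ.

R_L(min) ≈ 1.67 MΩ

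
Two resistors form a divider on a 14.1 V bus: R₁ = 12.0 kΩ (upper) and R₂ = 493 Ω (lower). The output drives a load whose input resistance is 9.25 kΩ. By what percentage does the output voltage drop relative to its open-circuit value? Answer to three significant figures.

The divider's output (Thévenin) resistance is R₁‖R₂ = 473.5 Ω.
Fractional drop under load = R_th/(R_th + R_L) = 473.5 / (473.5 + 9250) = 0.04870.
So the output falls by 4.87 %.

4.87 %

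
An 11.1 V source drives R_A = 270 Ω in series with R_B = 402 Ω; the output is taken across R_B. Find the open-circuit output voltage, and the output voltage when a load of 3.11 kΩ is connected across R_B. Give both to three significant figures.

Unloaded: 6.64 V; loaded: 6.31 V

Open-circuit: V = 11.1 × 402/(270 + 402) = 6.64 V.
With the load, R_B becomes R_B‖R_L = 356.0 Ω, so V = 11.1 × 356.0/626.0 = 6.31 V.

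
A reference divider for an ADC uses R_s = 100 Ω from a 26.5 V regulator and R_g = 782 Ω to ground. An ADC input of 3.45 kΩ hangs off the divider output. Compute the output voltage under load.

The load sits in parallel with R_g: R_g‖R_L = (782 × 3450) / (782 + 3450) = 637.5 Ω.
V_out = 26.5 × 637.5 / (100 + 637.5) = 26.5 × 637.5/737.5 = 22.9 V.

V_out ≈ 22.9 V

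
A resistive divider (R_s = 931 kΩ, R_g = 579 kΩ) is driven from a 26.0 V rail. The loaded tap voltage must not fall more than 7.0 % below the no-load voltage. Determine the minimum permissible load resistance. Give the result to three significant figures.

Output resistance R_th = R_s‖R_g = (931 × 579)/1510 = 357.0 kΩ.
The fractional drop is R_th/(R_th + R_L); requiring this ≤ 0.0700 gives R_L ≥ R_th(1/0.0700 − 1) = 357.0 × 13.29 = 4.74 MΩ.

R_L(min) ≈ 4.74 MΩ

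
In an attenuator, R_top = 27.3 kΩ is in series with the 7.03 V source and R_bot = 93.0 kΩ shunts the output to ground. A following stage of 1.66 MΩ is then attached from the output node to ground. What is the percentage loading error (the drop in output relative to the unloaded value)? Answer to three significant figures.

The divider's output (Thévenin) resistance is R_top‖R_bot = 21.10 kΩ.
Fractional drop under load = R_th/(R_th + R_L) = 21.10 / (21.10 + 1660) = 0.01255.
So the output falls by 1.26 %.

1.26 %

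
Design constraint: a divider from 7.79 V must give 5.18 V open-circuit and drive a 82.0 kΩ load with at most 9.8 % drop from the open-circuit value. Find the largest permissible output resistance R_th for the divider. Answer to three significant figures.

Loading drop = R_th/(R_th + R_L) ≤ 0.0980, so R_th ≤ R_L · ε/(1−ε) = 82.0 kΩ × 0.0980/0.9020 = 8.91 kΩ.

R_th ≤ 8.91 kΩ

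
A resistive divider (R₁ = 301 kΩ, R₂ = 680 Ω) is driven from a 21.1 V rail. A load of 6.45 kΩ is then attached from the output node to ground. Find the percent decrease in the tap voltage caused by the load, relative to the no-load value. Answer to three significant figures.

9.52 %

The divider's output (Thévenin) resistance is R₁‖R₂ = 678.5 Ω.
Fractional drop under load = R_th/(R_th + R_L) = 678.5 / (678.5 + 6450) = 0.09518.
So the output falls by 9.52 %.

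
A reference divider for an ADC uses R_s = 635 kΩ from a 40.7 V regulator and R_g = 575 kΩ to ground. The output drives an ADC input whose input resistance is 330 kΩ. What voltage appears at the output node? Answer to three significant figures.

V_out ≈ 10.1 V

The load sits in parallel with R_g: R_g‖R_L = (575 × 330) / (575 + 330) = 209.7 kΩ.
V_out = 40.7 × 209.7 / (635 + 209.7) = 40.7 × 209.7/844.7 = 10.1 V.
(Unloaded it would have been 19.3 V.)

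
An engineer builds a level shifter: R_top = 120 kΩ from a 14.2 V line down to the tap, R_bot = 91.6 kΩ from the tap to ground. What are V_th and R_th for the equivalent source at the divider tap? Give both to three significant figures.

V_th is the open-circuit tap voltage: 14.2 × 91.6/(120 + 91.6) = 6.15 V.
With the supply zeroed, R_top and R_bot appear in parallel from the tap: R_th = R_top‖R_bot = (120 × 91.6)/211.6 = 51.9 kΩ.

V_th = 6.15 V, R_th = 51.9 kΩ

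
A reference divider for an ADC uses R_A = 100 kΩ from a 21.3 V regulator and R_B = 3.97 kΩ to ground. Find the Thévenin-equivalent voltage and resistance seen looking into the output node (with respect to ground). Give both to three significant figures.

V_th is the open-circuit tap voltage: 21.3 × 3.97/(100 + 3.97) = 0.813 V.
With the supply zeroed, R_A and R_B appear in parallel from the tap: R_th = R_A‖R_B = (100 × 3.97)/104.0 = 3.82 kΩ.

V_th = 0.813 V, R_th = 3.82 kΩ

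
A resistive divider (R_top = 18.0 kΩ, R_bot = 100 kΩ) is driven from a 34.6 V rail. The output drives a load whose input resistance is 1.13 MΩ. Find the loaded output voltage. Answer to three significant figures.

V_out ≈ 28.9 V

The load sits in parallel with R_bot: R_bot‖R_L = (100 × 1130) / (100 + 1130) = 91.87 kΩ.
V_out = 34.6 × 91.87 / (18.0 + 91.87) = 34.6 × 91.87/109.9 = 28.9 V.
(Unloaded it would have been 29.3 V.)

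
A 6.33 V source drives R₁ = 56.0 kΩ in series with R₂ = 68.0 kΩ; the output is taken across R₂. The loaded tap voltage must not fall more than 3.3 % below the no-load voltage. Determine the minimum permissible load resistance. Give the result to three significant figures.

R_L(min) ≈ 900 kΩ

Output resistance R_th = R₁‖R₂ = (56.0 × 68.0)/124.0 = 30.71 kΩ.
The fractional drop is R_th/(R_th + R_L); requiring this ≤ 0.0330 gives R_L ≥ R_th(1/0.0330 − 1) = 30.71 × 29.30 = 900 kΩ.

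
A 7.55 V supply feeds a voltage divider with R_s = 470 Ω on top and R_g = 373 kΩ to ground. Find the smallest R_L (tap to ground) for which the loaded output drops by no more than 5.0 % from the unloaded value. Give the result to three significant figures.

R_L(min) ≈ 8.92 kΩ

Output resistance R_th = R_s‖R_g = (470 × 373000)/373500 = 469.4 Ω.
The fractional drop is R_th/(R_th + R_L); requiring this ≤ 0.0500 gives R_L ≥ R_th(1/0.0500 − 1) = 469.4 × 19.00 = 8.92 kΩ.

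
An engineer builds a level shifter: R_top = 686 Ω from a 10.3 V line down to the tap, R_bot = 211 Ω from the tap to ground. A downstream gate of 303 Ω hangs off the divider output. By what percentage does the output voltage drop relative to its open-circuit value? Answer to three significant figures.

Unloaded V = 10.3 × 211/897.0 = 2.423 V.
Loaded: R_bot‖R_L = 124.4 Ω, giving V = 10.3 × 124.4/810.4 = 1.581 V.
Drop = (2.423 − 1.581) / 2.423 = 34.7 %.

34.7 %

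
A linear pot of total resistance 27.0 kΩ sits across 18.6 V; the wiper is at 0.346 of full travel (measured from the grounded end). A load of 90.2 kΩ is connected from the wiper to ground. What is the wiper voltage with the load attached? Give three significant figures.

V ≈ 6.03 V

The wiper splits the pot into (1−α)R = 17.66 kΩ above and αR = 9.342 kΩ below.
Lower section ‖ load = 8.465 kΩ.
V_wiper = 18.6 × 8.465/(17.66 + 8.465) = 6.03 V.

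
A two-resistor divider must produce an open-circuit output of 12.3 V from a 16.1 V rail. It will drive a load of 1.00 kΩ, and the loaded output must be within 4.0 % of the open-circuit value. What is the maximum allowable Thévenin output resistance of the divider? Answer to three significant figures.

R_th ≤ 41.7 Ω

Loading drop = R_th/(R_th + R_L) ≤ 0.0400, so R_th ≤ R_L · ε/(1−ε) = 1.00 kΩ × 0.0400/0.9600 = 41.7 Ω.
(Any R1, R2 with R2/(R1+R2) = 0.764 and R1‖R2 ≤ 41.7 Ω will meet the spec.)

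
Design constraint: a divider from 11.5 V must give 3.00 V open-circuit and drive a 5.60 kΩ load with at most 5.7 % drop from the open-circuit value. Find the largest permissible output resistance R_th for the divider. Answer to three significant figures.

R_th ≤ 338 Ω

Loading drop = R_th/(R_th + R_L) ≤ 0.0570, so R_th ≤ R_L · ε/(1−ε) = 5.60 kΩ × 0.0570/0.9430 = 338 Ω.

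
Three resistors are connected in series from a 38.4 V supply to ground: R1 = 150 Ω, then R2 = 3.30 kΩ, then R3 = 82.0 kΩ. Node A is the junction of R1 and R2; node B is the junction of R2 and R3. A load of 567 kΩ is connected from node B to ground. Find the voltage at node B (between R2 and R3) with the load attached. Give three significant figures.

At node B, R3 is in parallel with the load: R3‖R_L = 71640 Ω.
Below node A the resistance is R2 + (R3‖R_L) = 74940 Ω, so V_A = 38.4 × 74940/75090 = 38.32 V.
Then V_B = V_A × (R3‖R_L)/(R2 + R3‖R_L) = 38.32 × 71640/74940 = 36.6 V.

V ≈ 36.6 V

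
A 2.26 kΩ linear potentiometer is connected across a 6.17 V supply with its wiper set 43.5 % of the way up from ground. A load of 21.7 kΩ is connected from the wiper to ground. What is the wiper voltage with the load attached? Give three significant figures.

The wiper splits the pot into (1−α)R = 1277 Ω above and αR = 983.1 Ω below.
Lower section ‖ load = 940.5 Ω.
V_wiper = 6.17 × 940.5/(1277 + 940.5) = 2.62 V.

V ≈ 2.62 V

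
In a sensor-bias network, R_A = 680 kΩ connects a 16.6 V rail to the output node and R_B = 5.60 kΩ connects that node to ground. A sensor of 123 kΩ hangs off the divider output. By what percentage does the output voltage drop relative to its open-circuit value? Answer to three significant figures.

4.32 %

The divider's output (Thévenin) resistance is R_A‖R_B = 5.554 kΩ.
Fractional drop under load = R_th/(R_th + R_L) = 5.554 / (5.554 + 123) = 0.04321.
So the output falls by 4.32 %.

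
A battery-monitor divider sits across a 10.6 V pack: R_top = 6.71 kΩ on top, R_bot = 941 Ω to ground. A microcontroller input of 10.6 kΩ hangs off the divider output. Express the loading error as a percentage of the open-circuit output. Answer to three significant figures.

7.22 %

The divider's output (Thévenin) resistance is R_top‖R_bot = 825.3 Ω.
Fractional drop under load = R_th/(R_th + R_L) = 825.3 / (825.3 + 10600) = 0.07223.
So the output falls by 7.22 %.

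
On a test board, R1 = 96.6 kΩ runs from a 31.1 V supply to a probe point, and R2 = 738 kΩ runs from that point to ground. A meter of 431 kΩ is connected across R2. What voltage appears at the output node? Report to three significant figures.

V_out ≈ 23.0 V

The load sits in parallel with R2: R2‖R_L = (738 × 431) / (738 + 431) = 272.1 kΩ.
V_out = 31.1 × 272.1 / (96.6 + 272.1) = 31.1 × 272.1/368.7 = 23.0 V.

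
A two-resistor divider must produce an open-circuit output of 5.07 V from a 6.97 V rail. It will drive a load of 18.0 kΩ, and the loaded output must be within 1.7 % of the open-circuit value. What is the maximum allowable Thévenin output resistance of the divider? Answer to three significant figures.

R_th ≤ 311 Ω

Loading drop = R_th/(R_th + R_L) ≤ 0.0170, so R_th ≤ R_L · ε/(1−ε) = 18.0 kΩ × 0.0170/0.9830 = 311 Ω.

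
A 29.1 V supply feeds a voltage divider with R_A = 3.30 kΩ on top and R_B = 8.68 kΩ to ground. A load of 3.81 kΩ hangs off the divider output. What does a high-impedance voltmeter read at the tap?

V_out ≈ 13.0 V

The load sits in parallel with R_B: R_B‖R_L = (8.68 × 3.81) / (8.68 + 3.81) = 2.648 kΩ.
V_out = 29.1 × 2.648 / (3.30 + 2.648) = 29.1 × 2.648/5.948 = 13.0 V.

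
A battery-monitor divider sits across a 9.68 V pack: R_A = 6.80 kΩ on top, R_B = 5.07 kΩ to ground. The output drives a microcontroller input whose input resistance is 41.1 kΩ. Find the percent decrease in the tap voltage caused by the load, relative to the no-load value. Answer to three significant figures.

6.60 %

The divider's output (Thévenin) resistance is R_A‖R_B = 2.904 kΩ.
Fractional drop under load = R_th/(R_th + R_L) = 2.904 / (2.904 + 41.1) = 0.06600.
So the output falls by 6.60 %.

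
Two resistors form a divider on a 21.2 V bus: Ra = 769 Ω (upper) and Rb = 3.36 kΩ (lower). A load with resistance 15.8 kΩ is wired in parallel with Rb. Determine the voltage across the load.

V_out ≈ 16.6 V

The load sits in parallel with Rb: Rb‖R_L = (3360 × 15800) / (3360 + 15800) = 2771 Ω.
V_out = 21.2 × 2771 / (769 + 2771) = 21.2 × 2771/3540 = 16.6 V.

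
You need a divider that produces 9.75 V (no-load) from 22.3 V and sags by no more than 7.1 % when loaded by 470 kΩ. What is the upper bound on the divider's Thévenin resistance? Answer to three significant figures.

Loading drop = R_th/(R_th + R_L) ≤ 0.0710, so R_th ≤ R_L · ε/(1−ε) = 470 kΩ × 0.0710/0.9290 = 35.9 kΩ.

R_th ≤ 35.9 kΩ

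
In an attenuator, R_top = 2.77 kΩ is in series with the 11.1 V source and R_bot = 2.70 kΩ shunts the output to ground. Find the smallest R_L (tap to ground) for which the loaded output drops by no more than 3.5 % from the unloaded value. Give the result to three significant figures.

Output resistance R_th = R_top‖R_bot = (2.77 × 2.70)/5.470 = 1.367 kΩ.
The fractional drop is R_th/(R_th + R_L); requiring this ≤ 0.0350 gives R_L ≥ R_th(1/0.0350 − 1) = 1.367 × 27.57 = 37.7 kΩ.

R_L(min) ≈ 37.7 kΩ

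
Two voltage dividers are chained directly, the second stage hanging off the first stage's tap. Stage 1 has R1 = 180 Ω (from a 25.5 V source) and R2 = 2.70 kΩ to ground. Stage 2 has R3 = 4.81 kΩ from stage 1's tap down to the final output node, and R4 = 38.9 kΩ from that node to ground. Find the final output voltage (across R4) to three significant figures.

Stage 2 presents R3+R4 = 43710 Ω as a load on stage 1's tap.
Stage 1's lower leg becomes R2‖(R3+R4) = 2543 Ω, so V_mid = 25.5 × 2543/2723 = 23.81 V.
Stage 2 is itself unloaded: V_out = V_mid × R4/(R3+R4) = 23.81 × 38900/43710 = 21.2 V.

V_out ≈ 21.2 V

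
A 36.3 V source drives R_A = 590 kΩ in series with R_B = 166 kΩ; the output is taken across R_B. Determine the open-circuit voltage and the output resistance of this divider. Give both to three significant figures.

V_th is the open-circuit tap voltage: 36.3 × 166/(590 + 166) = 7.97 V.
With the supply zeroed, R_A and R_B appear in parallel from the tap: R_th = R_A‖R_B = (590 × 166)/756.0 = 130 kΩ.

V_th = 7.97 V, R_th = 130 kΩ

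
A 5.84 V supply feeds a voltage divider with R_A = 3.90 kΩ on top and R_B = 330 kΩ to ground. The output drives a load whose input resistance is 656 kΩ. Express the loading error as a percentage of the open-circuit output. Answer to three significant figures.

The divider's output (Thévenin) resistance is R_A‖R_B = 3.854 kΩ.
Fractional drop under load = R_th/(R_th + R_L) = 3.854 / (3.854 + 656) = 0.005841.
So the output falls by 0.584 %.

0.584 %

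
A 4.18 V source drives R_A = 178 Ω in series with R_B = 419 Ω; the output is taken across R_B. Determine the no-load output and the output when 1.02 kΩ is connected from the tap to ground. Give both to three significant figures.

Unloaded: 2.93 V; loaded: 2.61 V

Open-circuit: V = 4.18 × 419/(178 + 419) = 2.93 V.
With the load, R_B becomes R_B‖R_L = 297.0 Ω, so V = 4.18 × 297.0/475.0 = 2.61 V.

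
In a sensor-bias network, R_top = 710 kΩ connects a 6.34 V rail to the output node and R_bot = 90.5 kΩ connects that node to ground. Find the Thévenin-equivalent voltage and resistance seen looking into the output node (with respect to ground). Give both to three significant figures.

V_th is the open-circuit tap voltage: 6.34 × 90.5/(710 + 90.5) = 0.717 V.
With the supply zeroed, R_top and R_bot appear in parallel from the tap: R_th = R_top‖R_bot = (710 × 90.5)/800.5 = 80.3 kΩ.

V_th = 0.717 V, R_th = 80.3 kΩ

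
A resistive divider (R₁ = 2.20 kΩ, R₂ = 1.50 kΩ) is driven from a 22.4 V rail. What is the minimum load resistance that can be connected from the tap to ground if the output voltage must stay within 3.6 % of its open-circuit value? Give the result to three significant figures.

Output resistance R_th = R₁‖R₂ = (2200 × 1500)/3700 = 891.9 Ω.
The fractional drop is R_th/(R_th + R_L); requiring this ≤ 0.0360 gives R_L ≥ R_th(1/0.0360 − 1) = 891.9 × 26.78 = 23.9 kΩ.

R_L(min) ≈ 23.9 kΩ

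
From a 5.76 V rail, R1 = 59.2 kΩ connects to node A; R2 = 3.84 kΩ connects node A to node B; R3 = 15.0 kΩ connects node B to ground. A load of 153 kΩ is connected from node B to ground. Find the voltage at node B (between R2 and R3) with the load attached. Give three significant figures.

At node B, R3 is in parallel with the load: R3‖R_L = 13.66 kΩ.
Below node A the resistance is R2 + (R3‖R_L) = 17.50 kΩ, so V_A = 5.76 × 17.50/76.70 = 1.314 V.
Then V_B = V_A × (R3‖R_L)/(R2 + R3‖R_L) = 1.314 × 13.66/17.50 = 1.03 V.

V ≈ 1.03 V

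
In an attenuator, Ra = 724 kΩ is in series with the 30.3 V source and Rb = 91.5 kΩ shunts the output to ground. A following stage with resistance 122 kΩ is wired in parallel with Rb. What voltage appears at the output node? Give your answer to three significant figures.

The load sits in parallel with Rb: Rb‖R_L = (91.5 × 122) / (91.5 + 122) = 52.29 kΩ.
V_out = 30.3 × 52.29 / (724 + 52.29) = 30.3 × 52.29/776.3 = 2.04 V.

V_out ≈ 2.04 V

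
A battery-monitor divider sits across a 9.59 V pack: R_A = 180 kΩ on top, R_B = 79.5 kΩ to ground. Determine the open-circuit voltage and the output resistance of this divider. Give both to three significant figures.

V_th = 2.94 V, R_th = 55.1 kΩ

V_th is the open-circuit tap voltage: 9.59 × 79.5/(180 + 79.5) = 2.94 V.
With the supply zeroed, R_A and R_B appear in parallel from the tap: R_th = R_A‖R_B = (180 × 79.5)/259.5 = 55.1 kΩ.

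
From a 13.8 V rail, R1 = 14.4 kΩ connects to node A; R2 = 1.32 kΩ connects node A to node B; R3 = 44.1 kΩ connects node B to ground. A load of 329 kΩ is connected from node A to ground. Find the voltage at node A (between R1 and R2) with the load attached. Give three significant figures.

Below node A the series string R2+R3 = 45.42 kΩ sits in parallel with the 329 kΩ load: 39.91 kΩ.
V_A = 13.8 × 39.91/(14.4 + 39.91) = 10.1 V.

V ≈ 10.1 V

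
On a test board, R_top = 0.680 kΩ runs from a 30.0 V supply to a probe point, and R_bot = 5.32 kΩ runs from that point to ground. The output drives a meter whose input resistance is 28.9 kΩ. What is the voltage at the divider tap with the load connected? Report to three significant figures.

V_out ≈ 26.1 V

The load sits in parallel with R_bot: R_bot‖R_L = (5320 × 28900) / (5320 + 28900) = 4493 Ω.
V_out = 30.0 × 4493 / (680 + 4493) = 30.0 × 4493/5173 = 26.1 V.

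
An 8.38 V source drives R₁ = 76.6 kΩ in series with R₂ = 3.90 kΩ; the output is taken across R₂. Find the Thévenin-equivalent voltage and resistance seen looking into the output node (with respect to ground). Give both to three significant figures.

V_th is the open-circuit tap voltage: 8.38 × 3.90/(76.6 + 3.90) = 0.406 V.
With the supply zeroed, R₁ and R₂ appear in parallel from the tap: R_th = R₁‖R₂ = (76.6 × 3.90)/80.50 = 3.71 kΩ.

V_th = 0.406 V, R_th = 3.71 kΩ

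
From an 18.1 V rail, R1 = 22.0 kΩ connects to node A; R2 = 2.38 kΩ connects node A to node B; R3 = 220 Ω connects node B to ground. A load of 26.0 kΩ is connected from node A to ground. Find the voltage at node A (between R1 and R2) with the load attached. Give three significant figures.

Below node A the series string R2+R3 = 2600 Ω sits in parallel with the 26000 Ω load: 2364 Ω.
V_A = 18.1 × 2364/(22000 + 2364) = 1.76 V.

V ≈ 1.76 V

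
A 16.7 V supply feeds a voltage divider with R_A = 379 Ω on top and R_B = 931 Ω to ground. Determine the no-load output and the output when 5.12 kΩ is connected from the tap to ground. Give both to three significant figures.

Open-circuit: V = 16.7 × 931/(379 + 931) = 11.9 V.
With the load, R_B becomes R_B‖R_L = 787.8 Ω, so V = 16.7 × 787.8/1167 = 11.3 V.

Unloaded: 11.9 V; loaded: 11.3 V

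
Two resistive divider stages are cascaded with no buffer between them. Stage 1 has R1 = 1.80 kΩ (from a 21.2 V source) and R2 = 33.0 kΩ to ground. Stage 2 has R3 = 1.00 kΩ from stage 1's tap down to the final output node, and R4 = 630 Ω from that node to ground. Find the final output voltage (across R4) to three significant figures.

Stage 2 presents R3+R4 = 1630 Ω as a load on stage 1's tap.
Stage 1's lower leg becomes R2‖(R3+R4) = 1553 Ω, so V_mid = 21.2 × 1553/3353 = 9.820 V.
Stage 2 is itself unloaded: V_out = V_mid × R4/(R3+R4) = 9.820 × 630/1630 = 3.80 V.

V_out ≈ 3.80 V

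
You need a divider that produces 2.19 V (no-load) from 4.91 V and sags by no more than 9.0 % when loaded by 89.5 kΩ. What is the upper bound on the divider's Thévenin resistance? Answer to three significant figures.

R_th ≤ 8.85 kΩ

Loading drop = R_th/(R_th + R_L) ≤ 0.0900, so R_th ≤ R_L · ε/(1−ε) = 89.5 kΩ × 0.0900/0.9100 = 8.85 kΩ.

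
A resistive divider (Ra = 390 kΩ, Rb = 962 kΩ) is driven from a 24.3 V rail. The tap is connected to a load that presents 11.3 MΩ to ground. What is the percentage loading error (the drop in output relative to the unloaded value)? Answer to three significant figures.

The divider's output (Thévenin) resistance is Ra‖Rb = 277.5 kΩ.
Fractional drop under load = R_th/(R_th + R_L) = 277.5 / (277.5 + 11300) = 0.02397.
So the output falls by 2.40 %.

2.40 %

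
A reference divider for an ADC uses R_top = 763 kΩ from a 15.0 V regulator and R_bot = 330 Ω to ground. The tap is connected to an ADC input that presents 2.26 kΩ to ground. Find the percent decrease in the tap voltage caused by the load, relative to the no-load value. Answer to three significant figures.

Unloaded V = 15.0 × 330/763300 = 0.0064847 V.
Loaded: R_bot‖R_L = 288.0 Ω, giving V = 15.0 × 288.0/763300 = 0.0056588 V.
Drop = (0.0064847 − 0.0056588) / 0.0064847 = 12.7 %.

12.7 %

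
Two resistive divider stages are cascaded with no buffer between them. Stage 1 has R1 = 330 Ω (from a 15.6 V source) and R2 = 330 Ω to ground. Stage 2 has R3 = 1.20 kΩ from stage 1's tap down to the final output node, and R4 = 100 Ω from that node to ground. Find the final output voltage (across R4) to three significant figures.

V_out ≈ 0.532 V

Stage 2 presents R3+R4 = 1300 Ω as a load on stage 1's tap.
Stage 1's lower leg becomes R2‖(R3+R4) = 263.2 Ω, so V_mid = 15.6 × 263.2/593.2 = 6.922 V.
Stage 2 is itself unloaded: V_out = V_mid × R4/(R3+R4) = 6.922 × 100/1300 = 0.532 V.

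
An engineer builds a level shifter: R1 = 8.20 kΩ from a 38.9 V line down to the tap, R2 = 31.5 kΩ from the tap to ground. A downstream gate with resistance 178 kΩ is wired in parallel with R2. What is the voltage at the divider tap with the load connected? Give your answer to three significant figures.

The load sits in parallel with R2: R2‖R_L = (31.5 × 178) / (31.5 + 178) = 26.76 kΩ.
V_out = 38.9 × 26.76 / (8.20 + 26.76) = 38.9 × 26.76/34.96 = 29.8 V.
(Unloaded it would have been 30.9 V.)

V_out ≈ 29.8 V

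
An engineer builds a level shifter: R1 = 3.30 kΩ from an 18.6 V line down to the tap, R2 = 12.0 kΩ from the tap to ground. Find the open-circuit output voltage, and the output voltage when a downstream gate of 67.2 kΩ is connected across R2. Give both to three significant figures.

Open-circuit: V = 18.6 × 12.0/(3.30 + 12.0) = 14.6 V.
With the load, R2 becomes R2‖R_L = 10.18 kΩ, so V = 18.6 × 10.18/13.48 = 14.0 V.

Unloaded: 14.6 V; loaded: 14.0 V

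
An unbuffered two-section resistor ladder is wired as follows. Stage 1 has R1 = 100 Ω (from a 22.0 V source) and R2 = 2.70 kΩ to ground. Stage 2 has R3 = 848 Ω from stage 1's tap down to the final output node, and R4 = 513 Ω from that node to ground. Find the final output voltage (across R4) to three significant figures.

V_out ≈ 7.47 V

Stage 2 presents R3+R4 = 1361 Ω as a load on stage 1's tap.
Stage 1's lower leg becomes R2‖(R3+R4) = 904.9 Ω, so V_mid = 22.0 × 904.9/1005 = 19.81 V.
Stage 2 is itself unloaded: V_out = V_mid × R4/(R3+R4) = 19.81 × 513/1361 = 7.47 V.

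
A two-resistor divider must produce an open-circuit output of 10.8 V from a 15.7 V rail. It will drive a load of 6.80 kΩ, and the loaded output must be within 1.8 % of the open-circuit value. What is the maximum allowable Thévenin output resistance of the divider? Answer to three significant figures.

R_th ≤ 125 Ω

Loading drop = R_th/(R_th + R_L) ≤ 0.0180, so R_th ≤ R_L · ε/(1−ε) = 6.80 kΩ × 0.0180/0.9820 = 125 Ω.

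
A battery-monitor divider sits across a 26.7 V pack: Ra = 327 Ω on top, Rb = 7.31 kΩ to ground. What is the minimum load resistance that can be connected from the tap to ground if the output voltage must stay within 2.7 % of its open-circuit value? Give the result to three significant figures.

Output resistance R_th = Ra‖Rb = (327 × 7310)/7637 = 313.0 Ω.
The fractional drop is R_th/(R_th + R_L); requiring this ≤ 0.0270 gives R_L ≥ R_th(1/0.0270 − 1) = 313.0 × 36.04 = 11.3 kΩ.

R_L(min) ≈ 11.3 kΩ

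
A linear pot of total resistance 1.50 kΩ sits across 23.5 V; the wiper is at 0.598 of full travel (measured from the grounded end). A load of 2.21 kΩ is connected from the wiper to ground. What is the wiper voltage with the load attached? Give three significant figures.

The wiper splits the pot into (1−α)R = 603.0 Ω above and αR = 897.0 Ω below.
Lower section ‖ load = 638.0 Ω.
V_wiper = 23.5 × 638.0/(603.0 + 638.0) = 12.1 V.

V ≈ 12.1 V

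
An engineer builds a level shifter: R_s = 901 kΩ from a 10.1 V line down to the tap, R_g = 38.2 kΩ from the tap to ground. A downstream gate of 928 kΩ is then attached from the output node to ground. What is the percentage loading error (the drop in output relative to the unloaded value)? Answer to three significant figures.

The divider's output (Thévenin) resistance is R_s‖R_g = 36.65 kΩ.
Fractional drop under load = R_th/(R_th + R_L) = 36.65 / (36.65 + 928) = 0.03799.
So the output falls by 3.80 %.

3.80 %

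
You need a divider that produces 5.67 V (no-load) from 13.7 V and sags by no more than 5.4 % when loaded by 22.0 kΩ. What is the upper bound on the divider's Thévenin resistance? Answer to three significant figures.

R_th ≤ 1.26 kΩ

Loading drop = R_th/(R_th + R_L) ≤ 0.0540, so R_th ≤ R_L · ε/(1−ε) = 22.0 kΩ × 0.0540/0.9460 = 1.26 kΩ.
(Any R1, R2 with R2/(R1+R2) = 0.414 and R1‖R2 ≤ 1.26 kΩ will meet the spec.)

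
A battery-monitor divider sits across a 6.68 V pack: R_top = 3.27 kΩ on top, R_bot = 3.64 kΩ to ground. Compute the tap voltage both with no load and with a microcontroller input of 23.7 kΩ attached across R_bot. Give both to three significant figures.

Open-circuit: V = 6.68 × 3.64/(3.27 + 3.64) = 3.52 V.
With the load, R_bot becomes R_bot‖R_L = 3.155 kΩ, so V = 6.68 × 3.155/6.425 = 3.28 V.

Unloaded: 3.52 V; loaded: 3.28 V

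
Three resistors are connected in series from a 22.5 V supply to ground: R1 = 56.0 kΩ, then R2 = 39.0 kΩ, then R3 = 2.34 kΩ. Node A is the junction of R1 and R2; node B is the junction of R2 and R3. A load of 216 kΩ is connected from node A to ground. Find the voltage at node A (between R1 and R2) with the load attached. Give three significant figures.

V ≈ 8.61 V

Below node A the series string R2+R3 = 41.34 kΩ sits in parallel with the 216 kΩ load: 34.70 kΩ.
V_A = 22.5 × 34.70/(56.0 + 34.70) = 8.61 V.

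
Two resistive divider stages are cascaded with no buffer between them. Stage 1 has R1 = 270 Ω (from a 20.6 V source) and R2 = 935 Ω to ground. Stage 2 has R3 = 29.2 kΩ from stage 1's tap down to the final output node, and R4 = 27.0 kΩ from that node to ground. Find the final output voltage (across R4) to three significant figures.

Stage 2 presents R3+R4 = 56200 Ω as a load on stage 1's tap.
Stage 1's lower leg becomes R2‖(R3+R4) = 919.7 Ω, so V_mid = 20.6 × 919.7/1190 = 15.92 V.
Stage 2 is itself unloaded: V_out = V_mid × R4/(R3+R4) = 15.92 × 27000/56200 = 7.65 V.

V_out ≈ 7.65 V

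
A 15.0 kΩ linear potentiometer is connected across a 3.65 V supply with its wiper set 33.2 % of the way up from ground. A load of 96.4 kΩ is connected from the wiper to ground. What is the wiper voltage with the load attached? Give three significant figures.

V ≈ 1.17 V

The wiper splits the pot into (1−α)R = 10.02 kΩ above and αR = 4.980 kΩ below.
Lower section ‖ load = 4.735 kΩ.
V_wiper = 3.65 × 4.735/(10.02 + 4.735) = 1.17 V.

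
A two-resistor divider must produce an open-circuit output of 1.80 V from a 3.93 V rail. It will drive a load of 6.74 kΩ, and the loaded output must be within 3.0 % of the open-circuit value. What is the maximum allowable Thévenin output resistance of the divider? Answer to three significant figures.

Loading drop = R_th/(R_th + R_L) ≤ 0.0300, so R_th ≤ R_L · ε/(1−ε) = 6.74 kΩ × 0.0300/0.9700 = 208 Ω.
(Any R1, R2 with R2/(R1+R2) = 0.458 and R1‖R2 ≤ 208 Ω will meet the spec.)

R_th ≤ 208 Ω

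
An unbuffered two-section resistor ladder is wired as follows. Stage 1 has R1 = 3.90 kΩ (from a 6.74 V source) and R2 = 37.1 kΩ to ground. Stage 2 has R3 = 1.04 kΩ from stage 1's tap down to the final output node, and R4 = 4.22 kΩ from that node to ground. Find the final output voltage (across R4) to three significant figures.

V_out ≈ 2.93 V

Stage 2 presents R3+R4 = 5.260 kΩ as a load on stage 1's tap.
Stage 1's lower leg becomes R2‖(R3+R4) = 4.607 kΩ, so V_mid = 6.74 × 4.607/8.507 = 3.650 V.
Stage 2 is itself unloaded: V_out = V_mid × R4/(R3+R4) = 3.650 × 4.22/5.260 = 2.93 V.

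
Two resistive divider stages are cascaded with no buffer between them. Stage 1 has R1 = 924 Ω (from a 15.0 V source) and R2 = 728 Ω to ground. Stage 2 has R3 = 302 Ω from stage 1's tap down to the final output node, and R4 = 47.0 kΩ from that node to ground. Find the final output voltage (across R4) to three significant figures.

Stage 2 presents R3+R4 = 47300 Ω as a load on stage 1's tap.
Stage 1's lower leg becomes R2‖(R3+R4) = 717.0 Ω, so V_mid = 15.0 × 717.0/1641 = 6.554 V.
Stage 2 is itself unloaded: V_out = V_mid × R4/(R3+R4) = 6.554 × 47000/47300 = 6.51 V.

V_out ≈ 6.51 V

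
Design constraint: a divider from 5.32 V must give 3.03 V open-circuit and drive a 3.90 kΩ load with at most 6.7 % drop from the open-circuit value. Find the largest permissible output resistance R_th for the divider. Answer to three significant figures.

Loading drop = R_th/(R_th + R_L) ≤ 0.0670, so R_th ≤ R_L · ε/(1−ε) = 3.90 kΩ × 0.0670/0.9330 = 280 Ω.
(Any R1, R2 with R2/(R1+R2) = 0.570 and R1‖R2 ≤ 280 Ω will meet the spec.)

R_th ≤ 280 Ω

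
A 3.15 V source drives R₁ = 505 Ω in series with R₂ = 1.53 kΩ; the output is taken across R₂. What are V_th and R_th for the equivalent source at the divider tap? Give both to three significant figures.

V_th = 2.37 V, R_th = 380 Ω

V_th is the open-circuit tap voltage: 3.15 × 1530/(505 + 1530) = 2.37 V.
With the supply zeroed, R₁ and R₂ appear in parallel from the tap: R_th = R₁‖R₂ = (505 × 1530)/2035 = 380 Ω.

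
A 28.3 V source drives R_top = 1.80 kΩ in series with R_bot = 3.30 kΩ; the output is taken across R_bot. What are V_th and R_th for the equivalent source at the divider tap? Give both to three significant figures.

V_th is the open-circuit tap voltage: 28.3 × 3.30/(1.80 + 3.30) = 18.3 V.
With the supply zeroed, R_top and R_bot appear in parallel from the tap: R_th = R_top‖R_bot = (1.80 × 3.30)/5.100 = 1.16 kΩ.

V_th = 18.3 V, R_th = 1.16 kΩ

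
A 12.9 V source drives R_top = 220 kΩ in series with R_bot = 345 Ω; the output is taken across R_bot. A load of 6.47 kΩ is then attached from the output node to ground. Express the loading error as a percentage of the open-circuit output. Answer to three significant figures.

5.05 %

The divider's output (Thévenin) resistance is R_top‖R_bot = 344.5 Ω.
Fractional drop under load = R_th/(R_th + R_L) = 344.5 / (344.5 + 6470) = 0.05055.
So the output falls by 5.05 %.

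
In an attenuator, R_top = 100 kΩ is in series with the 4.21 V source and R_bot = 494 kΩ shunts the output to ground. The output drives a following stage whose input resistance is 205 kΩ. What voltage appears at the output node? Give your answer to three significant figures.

The load sits in parallel with R_bot: R_bot‖R_L = (494 × 205) / (494 + 205) = 144.9 kΩ.
V_out = 4.21 × 144.9 / (100 + 144.9) = 4.21 × 144.9/244.9 = 2.49 V.
(Unloaded it would have been 3.50 V.)

V_out ≈ 2.49 V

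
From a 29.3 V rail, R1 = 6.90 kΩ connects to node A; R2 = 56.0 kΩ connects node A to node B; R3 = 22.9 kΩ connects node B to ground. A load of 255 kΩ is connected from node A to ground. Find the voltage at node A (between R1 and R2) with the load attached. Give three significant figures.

Below node A the series string R2+R3 = 78.90 kΩ sits in parallel with the 255 kΩ load: 60.26 kΩ.
V_A = 29.3 × 60.26/(6.90 + 60.26) = 26.3 V.

V ≈ 26.3 V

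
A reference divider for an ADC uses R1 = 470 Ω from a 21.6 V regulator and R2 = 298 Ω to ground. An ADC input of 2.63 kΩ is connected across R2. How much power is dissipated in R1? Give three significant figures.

Total resistance from the source is R1 + (R2‖R_L) = 737.7 Ω, so I = 21.6/737.7 Ω = 29.28 mA.
P = I²·R1 = (29.28 mA)² × 470 Ω = 403 mW.

P ≈ 403 mW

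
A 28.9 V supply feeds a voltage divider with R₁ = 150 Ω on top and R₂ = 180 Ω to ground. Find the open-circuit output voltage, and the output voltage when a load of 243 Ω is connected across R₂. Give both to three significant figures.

Open-circuit: V = 28.9 × 180/(150 + 180) = 15.8 V.
With the load, R₂ becomes R₂‖R_L = 103.4 Ω, so V = 28.9 × 103.4/253.4 = 11.8 V.

Unloaded: 15.8 V; loaded: 11.8 V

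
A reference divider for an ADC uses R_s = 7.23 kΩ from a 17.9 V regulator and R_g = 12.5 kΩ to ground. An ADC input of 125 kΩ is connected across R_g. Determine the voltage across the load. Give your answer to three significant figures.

V_out ≈ 10.9 V

The load sits in parallel with R_g: R_g‖R_L = (12.5 × 125) / (12.5 + 125) = 11.36 kΩ.
V_out = 17.9 × 11.36 / (7.23 + 11.36) = 17.9 × 11.36/18.59 = 10.9 V.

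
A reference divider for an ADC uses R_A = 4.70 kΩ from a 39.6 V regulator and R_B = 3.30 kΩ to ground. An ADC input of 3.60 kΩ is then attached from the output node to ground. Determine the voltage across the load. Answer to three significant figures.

V_out ≈ 10.6 V

The load sits in parallel with R_B: R_B‖R_L = (3.30 × 3.60) / (3.30 + 3.60) = 1.722 kΩ.
V_out = 39.6 × 1.722 / (4.70 + 1.722) = 39.6 × 1.722/6.422 = 10.6 V.
(Unloaded it would have been 16.3 V.)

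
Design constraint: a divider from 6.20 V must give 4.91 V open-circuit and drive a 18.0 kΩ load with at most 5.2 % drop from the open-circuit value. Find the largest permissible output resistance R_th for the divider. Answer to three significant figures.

R_th ≤ 987 Ω

Loading drop = R_th/(R_th + R_L) ≤ 0.0520, so R_th ≤ R_L · ε/(1−ε) = 18.0 kΩ × 0.0520/0.9480 = 987 Ω.
(Any R1, R2 with R2/(R1+R2) = 0.792 and R1‖R2 ≤ 987 Ω will meet the spec.)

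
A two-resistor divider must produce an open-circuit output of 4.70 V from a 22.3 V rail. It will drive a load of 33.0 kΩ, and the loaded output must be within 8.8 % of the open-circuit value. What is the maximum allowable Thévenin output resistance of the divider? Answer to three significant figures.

R_th ≤ 3.18 kΩ

Loading drop = R_th/(R_th + R_L) ≤ 0.0880, so R_th ≤ R_L · ε/(1−ε) = 33.0 kΩ × 0.0880/0.9120 = 3.18 kΩ.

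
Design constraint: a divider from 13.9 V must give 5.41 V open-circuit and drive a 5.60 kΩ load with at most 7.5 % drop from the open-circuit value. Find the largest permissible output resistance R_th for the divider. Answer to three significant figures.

R_th ≤ 454 Ω

Loading drop = R_th/(R_th + R_L) ≤ 0.0750, so R_th ≤ R_L · ε/(1−ε) = 5.60 kΩ × 0.0750/0.9250 = 454 Ω.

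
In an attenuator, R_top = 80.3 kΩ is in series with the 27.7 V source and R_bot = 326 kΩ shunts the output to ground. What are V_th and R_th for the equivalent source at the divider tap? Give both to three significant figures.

V_th is the open-circuit tap voltage: 27.7 × 326/(80.3 + 326) = 22.2 V.
With the supply zeroed, R_top and R_bot appear in parallel from the tap: R_th = R_top‖R_bot = (80.3 × 326)/406.3 = 64.4 kΩ.

V_th = 22.2 V, R_th = 64.4 kΩ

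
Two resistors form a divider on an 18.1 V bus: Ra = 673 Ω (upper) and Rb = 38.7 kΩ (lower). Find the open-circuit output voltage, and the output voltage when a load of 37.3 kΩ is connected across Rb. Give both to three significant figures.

Open-circuit: V = 18.1 × 38700/(673 + 38700) = 17.8 V.
With the load, Rb becomes Rb‖R_L = 18990 Ω, so V = 18.1 × 18990/19670 = 17.5 V.

Unloaded: 17.8 V; loaded: 17.5 V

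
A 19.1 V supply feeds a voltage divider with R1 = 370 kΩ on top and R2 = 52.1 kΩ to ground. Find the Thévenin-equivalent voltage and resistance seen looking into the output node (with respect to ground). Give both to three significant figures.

V_th is the open-circuit tap voltage: 19.1 × 52.1/(370 + 52.1) = 2.36 V.
With the supply zeroed, R1 and R2 appear in parallel from the tap: R_th = R1‖R2 = (370 × 52.1)/422.1 = 45.7 kΩ.

V_th = 2.36 V, R_th = 45.7 kΩ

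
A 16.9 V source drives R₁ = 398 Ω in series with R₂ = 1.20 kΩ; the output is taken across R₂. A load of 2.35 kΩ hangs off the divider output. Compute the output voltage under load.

V_out ≈ 11.3 V

The load sits in parallel with R₂: R₂‖R_L = (1200 × 2350) / (1200 + 2350) = 794.4 Ω.
V_out = 16.9 × 794.4 / (398 + 794.4) = 16.9 × 794.4/1192 = 11.3 V.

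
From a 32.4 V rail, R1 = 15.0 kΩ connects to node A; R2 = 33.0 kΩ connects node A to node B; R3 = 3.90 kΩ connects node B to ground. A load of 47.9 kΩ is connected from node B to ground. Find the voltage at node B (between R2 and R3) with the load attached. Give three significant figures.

V ≈ 2.26 V

At node B, R3 is in parallel with the load: R3‖R_L = 3.606 kΩ.
Below node A the resistance is R2 + (R3‖R_L) = 36.61 kΩ, so V_A = 32.4 × 36.61/51.61 = 22.98 V.
Then V_B = V_A × (R3‖R_L)/(R2 + R3‖R_L) = 22.98 × 3.606/36.61 = 2.26 V.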